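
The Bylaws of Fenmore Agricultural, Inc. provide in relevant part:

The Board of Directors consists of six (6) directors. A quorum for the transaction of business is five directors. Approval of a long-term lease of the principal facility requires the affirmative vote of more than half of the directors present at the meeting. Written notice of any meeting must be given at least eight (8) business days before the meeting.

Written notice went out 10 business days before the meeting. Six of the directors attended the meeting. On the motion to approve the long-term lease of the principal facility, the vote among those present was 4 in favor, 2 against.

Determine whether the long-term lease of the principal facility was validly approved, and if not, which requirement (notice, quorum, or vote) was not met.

Valid — all requirements satisfied.

Notice: 10 business days given; 8 required (10 ≥ 8). Satisfied.
Quorum: 6 present; quorum is 5. Satisfied.
Vote: the long-term lease of the principal facility requires a majority of the directors present (6). A majority of 6 is 4, so 4 affirmative votes are needed; 4 voted in favor. Satisfied.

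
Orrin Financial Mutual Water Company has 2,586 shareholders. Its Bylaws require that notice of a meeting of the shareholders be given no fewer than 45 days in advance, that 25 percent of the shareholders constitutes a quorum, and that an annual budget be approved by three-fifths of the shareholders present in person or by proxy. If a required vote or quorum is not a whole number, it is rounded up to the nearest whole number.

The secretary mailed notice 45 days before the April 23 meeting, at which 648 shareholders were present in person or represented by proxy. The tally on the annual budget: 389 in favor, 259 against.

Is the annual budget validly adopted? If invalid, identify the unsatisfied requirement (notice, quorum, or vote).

Valid — all requirements satisfied.

Notice: 45 days given; 45 required. Satisfied.
Quorum: 25% of 2,586 = 646.50, rounded up to 647; 648 present. Satisfied.
Vote: requires three-fifths of those present (648); 3/5 of 648 = 388.80, rounded up to 389, so 389 needed; 389 in favor. Satisfied.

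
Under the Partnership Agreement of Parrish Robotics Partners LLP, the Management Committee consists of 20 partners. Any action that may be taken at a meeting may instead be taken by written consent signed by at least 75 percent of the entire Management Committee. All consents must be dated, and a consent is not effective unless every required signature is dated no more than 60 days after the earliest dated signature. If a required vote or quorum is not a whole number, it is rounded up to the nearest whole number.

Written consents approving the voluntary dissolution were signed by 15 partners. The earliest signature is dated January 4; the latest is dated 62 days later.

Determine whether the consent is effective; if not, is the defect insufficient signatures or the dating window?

Signatures required: at least 75 percent of 20 — 3/4 of 20 = 15, so 15 needed; 15 signed. Sufficient.
Dating window: the latest signature is 62 days after the earliest; the limit is 60 days. Outside the window.

Not effective — dating-window requirement not satisfied.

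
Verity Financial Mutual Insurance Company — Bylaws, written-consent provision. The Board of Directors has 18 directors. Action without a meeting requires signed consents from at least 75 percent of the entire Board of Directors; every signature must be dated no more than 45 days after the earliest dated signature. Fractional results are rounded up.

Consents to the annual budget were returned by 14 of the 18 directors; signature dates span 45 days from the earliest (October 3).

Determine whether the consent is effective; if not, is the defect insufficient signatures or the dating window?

Effective — both the signature and dating-window requirements are satisfied.

Signatures required: at least 75 percent of 18 — 3/4 of 18 = 13.50, rounded up to 14, so 14 needed; 14 signed. Sufficient.
Dating window: the latest signature is 45 days after the earliest; the limit is 45 days. Within the window.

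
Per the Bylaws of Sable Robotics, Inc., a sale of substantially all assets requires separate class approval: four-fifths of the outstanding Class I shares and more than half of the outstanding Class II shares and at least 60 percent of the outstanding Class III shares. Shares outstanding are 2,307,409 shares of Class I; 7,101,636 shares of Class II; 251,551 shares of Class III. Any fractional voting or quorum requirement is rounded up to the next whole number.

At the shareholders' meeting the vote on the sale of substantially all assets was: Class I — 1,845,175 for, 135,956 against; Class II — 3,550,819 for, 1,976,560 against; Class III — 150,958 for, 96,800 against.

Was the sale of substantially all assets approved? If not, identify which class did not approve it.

Class I: 4/5 of 2307409 = 1845927.20, rounded up to 1845928; 1,845,928 required, 1,845,175 in favor — not approved.
Class II: a majority of 7101636 is 3550819; 3,550,819 required, 3,550,819 in favor — approved.
Class III: 3/5 of 251551 = 150930.60, rounded up to 150931; 150,931 required, 150,958 in favor — approved.

Not approved — the Class I shares did not give the required vote.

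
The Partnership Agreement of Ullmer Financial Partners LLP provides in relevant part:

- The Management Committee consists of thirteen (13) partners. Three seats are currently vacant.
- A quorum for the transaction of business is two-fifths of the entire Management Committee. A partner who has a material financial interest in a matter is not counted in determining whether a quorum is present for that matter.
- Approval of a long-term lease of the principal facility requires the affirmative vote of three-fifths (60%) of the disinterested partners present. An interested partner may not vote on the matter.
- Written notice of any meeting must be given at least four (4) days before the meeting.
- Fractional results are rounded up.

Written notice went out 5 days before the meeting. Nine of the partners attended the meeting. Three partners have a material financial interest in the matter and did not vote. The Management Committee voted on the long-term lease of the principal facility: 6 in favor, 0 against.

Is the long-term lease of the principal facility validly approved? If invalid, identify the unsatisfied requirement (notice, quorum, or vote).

Valid — all requirements satisfied.

Notice: 5 days given; 4 required (5 ≥ 4). Satisfied.
Quorum: 9 present, but the 3 interested partners do not count, leaving 6. Quorum is 6. Satisfied.
Vote: the long-term lease of the principal facility requires three-fifths of the disinterested partners present (9 − 3 = 6). 3/5 of 6 = 3.60, rounded up to 4, so 4 affirmative votes are needed; 6 voted in favor. Satisfied.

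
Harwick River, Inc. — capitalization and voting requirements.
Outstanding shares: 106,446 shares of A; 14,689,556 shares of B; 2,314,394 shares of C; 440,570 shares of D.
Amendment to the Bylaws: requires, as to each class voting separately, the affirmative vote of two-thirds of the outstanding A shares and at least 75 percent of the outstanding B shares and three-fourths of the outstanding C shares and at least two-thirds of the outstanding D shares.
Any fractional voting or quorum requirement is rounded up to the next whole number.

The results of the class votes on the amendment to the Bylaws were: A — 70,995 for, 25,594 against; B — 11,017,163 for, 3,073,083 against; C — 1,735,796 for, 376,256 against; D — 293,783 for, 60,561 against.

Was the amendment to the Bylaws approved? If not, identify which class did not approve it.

A: 2/3 of 106446 = 70964; 70,964 required, 70,995 in favor — approved.
B: 3/4 of 14689556 = 11017167; 11,017,167 required, 11,017,163 in favor — not approved.
C: 3/4 of 2314394 = 1735795.50, rounded up to 1735796; 1,735,796 required, 1,735,796 in favor — approved.
D: 2/3 of 440570 = 293713.33, rounded up to 293714; 293,714 required, 293,783 in favor — approved.

Not approved — the B shares did not give the required vote.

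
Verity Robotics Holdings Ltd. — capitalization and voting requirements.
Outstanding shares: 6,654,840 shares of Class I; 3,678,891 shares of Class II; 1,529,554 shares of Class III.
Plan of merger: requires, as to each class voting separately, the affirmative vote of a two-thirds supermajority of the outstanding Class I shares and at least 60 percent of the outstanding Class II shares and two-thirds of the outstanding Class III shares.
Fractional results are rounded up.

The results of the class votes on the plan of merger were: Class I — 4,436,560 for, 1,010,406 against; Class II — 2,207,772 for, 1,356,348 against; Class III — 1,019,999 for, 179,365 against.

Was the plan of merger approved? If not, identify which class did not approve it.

Approved — every class gave the required vote.

Class I: 2/3 of 6654840 = 4436560; 4,436,560 required, 4,436,560 in favor — approved.
Class II: 3/5 of 3678891 = 2207334.60, rounded up to 2207335; 2,207,335 required, 2,207,772 in favor — approved.
Class III: 2/3 of 1529554 = 1019702.67, rounded up to 1019703; 1,019,703 required, 1,019,999 in favor — approved.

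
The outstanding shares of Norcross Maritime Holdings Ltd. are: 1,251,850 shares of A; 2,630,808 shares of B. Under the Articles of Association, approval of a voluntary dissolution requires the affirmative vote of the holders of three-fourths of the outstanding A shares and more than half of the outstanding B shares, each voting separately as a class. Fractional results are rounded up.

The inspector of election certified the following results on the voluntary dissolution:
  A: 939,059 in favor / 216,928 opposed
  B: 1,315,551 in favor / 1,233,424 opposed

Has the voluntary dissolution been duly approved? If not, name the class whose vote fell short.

Approved — every class gave the required vote.

A: 3/4 of 1251850 = 938887.50, rounded up to 938888; 938,888 required, 939,059 in favor — approved.
B: a majority of 2630808 is 1315405; 1,315,405 required, 1,315,551 in favor — approved.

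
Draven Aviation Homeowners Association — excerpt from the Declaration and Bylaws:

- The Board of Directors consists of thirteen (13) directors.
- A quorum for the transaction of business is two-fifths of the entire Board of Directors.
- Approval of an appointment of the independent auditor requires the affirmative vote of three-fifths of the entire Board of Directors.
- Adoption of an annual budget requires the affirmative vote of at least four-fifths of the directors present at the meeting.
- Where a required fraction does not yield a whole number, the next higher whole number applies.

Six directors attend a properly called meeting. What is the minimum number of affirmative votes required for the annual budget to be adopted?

5

The annual budget requires four-fifths of the directors present (6).
4/5 of 6 = 4.80, rounded up to 5.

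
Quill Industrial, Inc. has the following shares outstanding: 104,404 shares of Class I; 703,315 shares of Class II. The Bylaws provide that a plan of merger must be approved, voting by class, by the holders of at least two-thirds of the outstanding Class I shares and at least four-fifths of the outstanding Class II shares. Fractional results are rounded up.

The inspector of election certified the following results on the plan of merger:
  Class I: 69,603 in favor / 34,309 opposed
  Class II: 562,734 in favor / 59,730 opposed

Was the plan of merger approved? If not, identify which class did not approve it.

Class I: 2/3 of 104404 = 69602.67, rounded up to 69603; 69,603 required, 69,603 in favor — approved.
Class II: 4/5 of 703315 = 562652; 562,652 required, 562,734 in favor — approved.

Approved — every class gave the required vote.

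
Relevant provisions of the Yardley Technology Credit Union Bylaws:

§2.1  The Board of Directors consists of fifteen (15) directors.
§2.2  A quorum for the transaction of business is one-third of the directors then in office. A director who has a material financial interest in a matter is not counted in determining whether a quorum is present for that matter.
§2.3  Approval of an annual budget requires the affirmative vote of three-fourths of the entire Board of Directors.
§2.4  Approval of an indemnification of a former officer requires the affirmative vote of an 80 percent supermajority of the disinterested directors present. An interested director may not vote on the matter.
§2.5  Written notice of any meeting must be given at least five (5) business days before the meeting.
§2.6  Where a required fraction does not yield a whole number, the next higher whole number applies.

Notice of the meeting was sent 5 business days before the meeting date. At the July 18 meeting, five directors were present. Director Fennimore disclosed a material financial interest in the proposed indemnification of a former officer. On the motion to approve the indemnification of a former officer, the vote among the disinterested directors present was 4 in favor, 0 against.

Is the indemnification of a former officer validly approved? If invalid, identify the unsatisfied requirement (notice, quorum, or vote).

Notice: 5 business days given; 5 required (5 ≥ 5). Satisfied.
Quorum: 5 present, but the 1 interested director does not count, leaving 4. Quorum is 5. Not satisfied.
Vote: the indemnification of a former officer requires four-fifths of the disinterested directors present (5 − 1 = 4). 4/5 of 4 = 3.20, rounded up to 4, so 4 affirmative votes are needed; 4 voted in favor. Satisfied. (Moot — without a quorum no business can be validly transacted.)

Invalid — quorum requirement not satisfied.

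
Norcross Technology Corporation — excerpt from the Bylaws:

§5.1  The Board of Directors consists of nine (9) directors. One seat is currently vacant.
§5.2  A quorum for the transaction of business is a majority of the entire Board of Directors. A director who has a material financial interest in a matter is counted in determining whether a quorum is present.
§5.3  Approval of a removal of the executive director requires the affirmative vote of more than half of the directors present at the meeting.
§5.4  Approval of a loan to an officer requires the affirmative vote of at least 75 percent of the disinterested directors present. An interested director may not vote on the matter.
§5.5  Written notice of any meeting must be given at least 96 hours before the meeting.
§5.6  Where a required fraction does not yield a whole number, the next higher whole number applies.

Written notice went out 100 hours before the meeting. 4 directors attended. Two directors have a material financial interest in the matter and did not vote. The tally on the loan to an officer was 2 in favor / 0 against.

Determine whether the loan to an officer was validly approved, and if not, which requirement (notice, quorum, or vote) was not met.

Invalid — quorum requirement not satisfied.

Notice: 100 hours given; 96 required (100 ≥ 96). Satisfied.
Quorum: 4 present (interested directors count toward quorum); quorum is 5. Not satisfied.
Vote: the loan to an officer requires three-fourths of the disinterested directors present (4 − 2 = 2). 3/4 of 2 = 1.50, rounded up to 2, so 2 affirmative votes are needed; 2 voted in favor. Satisfied. (Moot — without a quorum no business can be validly transacted.)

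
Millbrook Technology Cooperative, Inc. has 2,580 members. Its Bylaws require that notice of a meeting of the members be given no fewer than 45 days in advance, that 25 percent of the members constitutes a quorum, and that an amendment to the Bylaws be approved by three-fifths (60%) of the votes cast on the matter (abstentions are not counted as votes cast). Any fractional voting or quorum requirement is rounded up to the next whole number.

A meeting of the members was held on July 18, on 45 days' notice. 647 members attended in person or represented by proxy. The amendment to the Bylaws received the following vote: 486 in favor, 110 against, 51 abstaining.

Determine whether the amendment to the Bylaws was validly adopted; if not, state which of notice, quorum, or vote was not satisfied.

Valid — all requirements satisfied.

Notice: 45 days given; 45 required. Satisfied.
Quorum: 25% of 2,580 = 645; 647 present. Satisfied.
Vote: requires three-fifths of the votes cast (647 − 51 abstaining = 596); 3/5 of 596 = 357.60, rounded up to 358, so 358 needed; 486 in favor. Satisfied.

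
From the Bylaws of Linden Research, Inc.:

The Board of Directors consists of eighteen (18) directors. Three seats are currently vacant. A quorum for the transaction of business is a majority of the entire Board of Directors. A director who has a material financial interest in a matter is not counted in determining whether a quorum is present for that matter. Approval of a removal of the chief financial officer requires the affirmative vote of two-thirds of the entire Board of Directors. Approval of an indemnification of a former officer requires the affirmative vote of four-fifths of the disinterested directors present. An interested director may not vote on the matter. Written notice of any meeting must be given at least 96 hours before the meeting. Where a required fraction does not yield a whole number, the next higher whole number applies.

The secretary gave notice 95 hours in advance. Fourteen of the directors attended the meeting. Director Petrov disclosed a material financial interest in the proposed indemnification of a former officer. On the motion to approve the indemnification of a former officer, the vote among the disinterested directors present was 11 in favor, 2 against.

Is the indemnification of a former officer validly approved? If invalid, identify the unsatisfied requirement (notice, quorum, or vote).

Invalid — notice requirement not satisfied.

Notice: 95 hours given; 96 required (95 < 96). Not satisfied.
Quorum: 14 present, but the 1 interested director does not count, leaving 13. Quorum is 10. Satisfied.
Vote: the indemnification of a former officer requires four-fifths of the disinterested directors present (14 − 1 = 13). 4/5 of 13 = 10.40, rounded up to 11, so 11 affirmative votes are needed; 11 voted in favor. Satisfied.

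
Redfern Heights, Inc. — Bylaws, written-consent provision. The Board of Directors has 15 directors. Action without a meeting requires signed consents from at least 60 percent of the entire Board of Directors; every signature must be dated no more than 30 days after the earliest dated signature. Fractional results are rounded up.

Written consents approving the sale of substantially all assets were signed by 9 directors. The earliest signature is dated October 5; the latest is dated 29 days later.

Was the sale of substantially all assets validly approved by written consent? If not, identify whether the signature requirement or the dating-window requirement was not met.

Signatures required: at least 60 percent of 15 — 3/5 of 15 = 9, so 9 needed; 9 signed. Sufficient.
Dating window: the latest signature is 29 days after the earliest; the limit is 30 days. Within the window.

Effective — both the signature and dating-window requirements are satisfied.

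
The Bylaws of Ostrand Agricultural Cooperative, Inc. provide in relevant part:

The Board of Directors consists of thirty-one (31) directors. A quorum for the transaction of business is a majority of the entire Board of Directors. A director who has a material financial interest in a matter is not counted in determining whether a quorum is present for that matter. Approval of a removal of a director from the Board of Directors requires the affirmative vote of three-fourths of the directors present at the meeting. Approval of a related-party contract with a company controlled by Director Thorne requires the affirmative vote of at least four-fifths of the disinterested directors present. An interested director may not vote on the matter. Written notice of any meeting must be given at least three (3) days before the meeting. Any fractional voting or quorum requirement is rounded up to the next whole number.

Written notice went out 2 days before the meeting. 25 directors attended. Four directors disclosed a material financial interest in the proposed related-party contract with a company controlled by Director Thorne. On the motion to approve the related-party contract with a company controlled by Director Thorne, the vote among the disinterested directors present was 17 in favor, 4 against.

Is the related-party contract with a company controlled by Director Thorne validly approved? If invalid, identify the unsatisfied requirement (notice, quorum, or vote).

Invalid — notice requirement not satisfied.

Notice: 2 days given; 3 required (2 < 3). Not satisfied.
Quorum: 25 present, but the 4 interested directors do not count, leaving 21. Quorum is 16. Satisfied.
Vote: the related-party contract with a company controlled by Director Thorne requires four-fifths of the disinterested directors present (25 − 4 = 21). 4/5 of 21 = 16.80, rounded up to 17, so 17 affirmative votes are needed; 17 voted in favor. Satisfied.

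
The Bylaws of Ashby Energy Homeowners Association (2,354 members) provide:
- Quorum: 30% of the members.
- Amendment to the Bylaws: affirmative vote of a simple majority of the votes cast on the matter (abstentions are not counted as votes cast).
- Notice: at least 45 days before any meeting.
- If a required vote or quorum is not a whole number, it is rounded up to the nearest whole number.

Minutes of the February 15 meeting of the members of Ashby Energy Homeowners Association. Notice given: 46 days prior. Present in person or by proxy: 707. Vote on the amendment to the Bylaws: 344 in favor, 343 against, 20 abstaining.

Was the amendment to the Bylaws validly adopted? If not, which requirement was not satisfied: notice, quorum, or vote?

Valid — all requirements satisfied.

Notice: 46 days given; 45 required. Satisfied.
Quorum: 30% of 2,354 = 706.20, rounded up to 707; 707 present. Satisfied.
Vote: requires a majority of the votes cast (707 − 20 abstaining = 687); a majority of 687 is 344, so 344 needed; 344 in favor. Satisfied.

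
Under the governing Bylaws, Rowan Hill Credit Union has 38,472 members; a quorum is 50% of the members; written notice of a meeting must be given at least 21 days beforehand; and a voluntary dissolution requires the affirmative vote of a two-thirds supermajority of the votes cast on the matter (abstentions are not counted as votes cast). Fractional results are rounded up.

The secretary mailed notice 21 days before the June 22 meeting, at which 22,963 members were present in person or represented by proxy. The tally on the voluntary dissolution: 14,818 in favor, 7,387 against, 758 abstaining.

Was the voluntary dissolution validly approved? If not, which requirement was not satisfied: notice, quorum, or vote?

Notice: 21 days given; 21 required. Satisfied.
Quorum: 50% of 38,472 = 19,236; 22,963 present. Satisfied.
Vote: requires two-thirds of the votes cast (22,963 − 758 abstaining = 22,205); 2/3 of 22205 = 14803.33, rounded up to 14804, so 14,804 needed; 14,818 in favor. Satisfied.

Valid — all requirements satisfied.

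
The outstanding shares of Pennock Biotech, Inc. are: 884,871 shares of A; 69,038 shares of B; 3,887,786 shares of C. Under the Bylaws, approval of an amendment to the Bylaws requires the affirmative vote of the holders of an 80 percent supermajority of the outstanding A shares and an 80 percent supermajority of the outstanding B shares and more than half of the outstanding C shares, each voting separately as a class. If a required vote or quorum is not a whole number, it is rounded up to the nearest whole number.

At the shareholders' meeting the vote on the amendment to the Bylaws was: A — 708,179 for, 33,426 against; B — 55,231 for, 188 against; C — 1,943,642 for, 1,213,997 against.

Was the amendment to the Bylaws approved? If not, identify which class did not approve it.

A: 4/5 of 884871 = 707896.80, rounded up to 707897; 707,897 required, 708,179 in favor — approved.
B: 4/5 of 69038 = 55230.40, rounded up to 55231; 55,231 required, 55,231 in favor — approved.
C: a majority of 3887786 is 1943894; 1,943,894 required, 1,943,642 in favor — not approved.

Not approved — the C shares did not give the required vote.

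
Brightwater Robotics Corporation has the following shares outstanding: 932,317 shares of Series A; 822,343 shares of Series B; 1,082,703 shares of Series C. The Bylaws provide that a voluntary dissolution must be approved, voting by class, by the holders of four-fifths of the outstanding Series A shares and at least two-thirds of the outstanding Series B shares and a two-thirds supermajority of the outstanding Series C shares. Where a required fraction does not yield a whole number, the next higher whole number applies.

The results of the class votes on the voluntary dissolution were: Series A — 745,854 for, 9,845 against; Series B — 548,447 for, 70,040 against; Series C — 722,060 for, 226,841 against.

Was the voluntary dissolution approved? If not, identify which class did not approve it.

Series A: 4/5 of 932317 = 745853.60, rounded up to 745854; 745,854 required, 745,854 in favor — approved.
Series B: 2/3 of 822343 = 548228.67, rounded up to 548229; 548,229 required, 548,447 in favor — approved.
Series C: 2/3 of 1082703 = 721802; 721,802 required, 722,060 in favor — approved.

Approved — every class gave the required vote.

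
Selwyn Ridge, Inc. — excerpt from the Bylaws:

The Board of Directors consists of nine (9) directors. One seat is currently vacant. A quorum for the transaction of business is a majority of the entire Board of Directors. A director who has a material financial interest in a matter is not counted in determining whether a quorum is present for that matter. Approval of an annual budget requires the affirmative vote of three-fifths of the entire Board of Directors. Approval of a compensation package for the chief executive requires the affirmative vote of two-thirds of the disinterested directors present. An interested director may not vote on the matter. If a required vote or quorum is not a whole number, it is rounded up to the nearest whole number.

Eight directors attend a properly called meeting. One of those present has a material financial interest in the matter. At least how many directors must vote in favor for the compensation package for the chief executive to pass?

5

The compensation package for the chief executive requires two-thirds of the disinterested directors present (8 − 1 = 7).
2/3 of 7 = 4.67, rounded up to 5.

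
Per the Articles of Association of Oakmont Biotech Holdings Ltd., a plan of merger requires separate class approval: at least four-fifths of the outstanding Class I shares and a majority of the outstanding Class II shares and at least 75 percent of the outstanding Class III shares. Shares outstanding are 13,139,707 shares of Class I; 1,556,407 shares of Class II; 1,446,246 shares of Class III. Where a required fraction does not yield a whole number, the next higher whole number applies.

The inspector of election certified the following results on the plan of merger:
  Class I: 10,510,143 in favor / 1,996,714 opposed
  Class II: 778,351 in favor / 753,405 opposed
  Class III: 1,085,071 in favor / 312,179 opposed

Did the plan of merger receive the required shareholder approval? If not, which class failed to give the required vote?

Class I: 4/5 of 13139707 = 10511765.60, rounded up to 10511766; 10,511,766 required, 10,510,143 in favor — not approved.
Class II: a majority of 1556407 is 778204; 778,204 required, 778,351 in favor — approved.
Class III: 3/4 of 1446246 = 1084684.50, rounded up to 1084685; 1,084,685 required, 1,085,071 in favor — approved.

Not approved — the Class I shares did not give the required vote.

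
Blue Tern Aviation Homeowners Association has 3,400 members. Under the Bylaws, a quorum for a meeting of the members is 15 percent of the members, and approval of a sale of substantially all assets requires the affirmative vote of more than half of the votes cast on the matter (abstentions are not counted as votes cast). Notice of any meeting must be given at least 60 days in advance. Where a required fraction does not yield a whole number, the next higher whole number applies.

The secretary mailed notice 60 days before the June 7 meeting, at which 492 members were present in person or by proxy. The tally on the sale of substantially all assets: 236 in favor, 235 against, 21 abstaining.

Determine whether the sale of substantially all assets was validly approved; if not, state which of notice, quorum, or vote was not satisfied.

Notice: 60 days given; 60 required. Satisfied.
Quorum: 15% of 3,400 = 510; 492 present. Not satisfied.
Vote: requires a majority of the votes cast (492 − 21 abstaining = 471); a majority of 471 is 236, so 236 needed; 236 in favor. Satisfied.

Invalid — quorum requirement not satisfied.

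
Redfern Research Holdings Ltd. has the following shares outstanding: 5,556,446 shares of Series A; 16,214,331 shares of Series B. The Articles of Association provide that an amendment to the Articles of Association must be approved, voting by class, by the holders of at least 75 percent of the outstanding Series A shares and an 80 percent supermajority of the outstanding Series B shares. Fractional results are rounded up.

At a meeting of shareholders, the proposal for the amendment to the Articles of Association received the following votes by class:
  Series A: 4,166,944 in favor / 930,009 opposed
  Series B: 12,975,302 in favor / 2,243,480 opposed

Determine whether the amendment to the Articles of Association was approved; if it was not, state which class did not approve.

Not approved — the Series A shares did not give the required vote.

Series A: 3/4 of 5556446 = 4167334.50, rounded up to 4167335; 4,167,335 required, 4,166,944 in favor — not approved.
Series B: 4/5 of 16214331 = 12971464.80, rounded up to 12971465; 12,971,465 required, 12,975,302 in favor — approved.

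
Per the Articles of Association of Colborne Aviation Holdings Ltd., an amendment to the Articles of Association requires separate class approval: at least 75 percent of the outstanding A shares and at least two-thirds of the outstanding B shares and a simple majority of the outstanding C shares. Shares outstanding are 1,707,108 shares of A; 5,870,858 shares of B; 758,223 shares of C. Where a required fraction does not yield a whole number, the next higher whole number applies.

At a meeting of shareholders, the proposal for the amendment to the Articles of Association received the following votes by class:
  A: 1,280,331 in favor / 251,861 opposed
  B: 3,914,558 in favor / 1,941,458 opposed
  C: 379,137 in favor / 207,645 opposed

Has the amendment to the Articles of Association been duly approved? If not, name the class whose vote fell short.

Approved — every class gave the required vote.

A: 3/4 of 1707108 = 1280331; 1,280,331 required, 1,280,331 in favor — approved.
B: 2/3 of 5870858 = 3913905.33, rounded up to 3913906; 3,913,906 required, 3,914,558 in favor — approved.
C: a majority of 758223 is 379112; 379,112 required, 379,137 in favor — approved.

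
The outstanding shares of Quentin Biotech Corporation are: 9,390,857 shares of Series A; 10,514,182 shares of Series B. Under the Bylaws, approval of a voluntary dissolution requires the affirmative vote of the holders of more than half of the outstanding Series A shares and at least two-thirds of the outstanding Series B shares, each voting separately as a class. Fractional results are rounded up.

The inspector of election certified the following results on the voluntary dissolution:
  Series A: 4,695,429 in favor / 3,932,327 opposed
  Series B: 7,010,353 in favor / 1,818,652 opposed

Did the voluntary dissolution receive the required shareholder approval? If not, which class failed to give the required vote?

Approved — every class gave the required vote.

Series A: a majority of 9390857 is 4695429; 4,695,429 required, 4,695,429 in favor — approved.
Series B: 2/3 of 10514182 = 7009454.67, rounded up to 7009455; 7,009,455 required, 7,010,353 in favor — approved.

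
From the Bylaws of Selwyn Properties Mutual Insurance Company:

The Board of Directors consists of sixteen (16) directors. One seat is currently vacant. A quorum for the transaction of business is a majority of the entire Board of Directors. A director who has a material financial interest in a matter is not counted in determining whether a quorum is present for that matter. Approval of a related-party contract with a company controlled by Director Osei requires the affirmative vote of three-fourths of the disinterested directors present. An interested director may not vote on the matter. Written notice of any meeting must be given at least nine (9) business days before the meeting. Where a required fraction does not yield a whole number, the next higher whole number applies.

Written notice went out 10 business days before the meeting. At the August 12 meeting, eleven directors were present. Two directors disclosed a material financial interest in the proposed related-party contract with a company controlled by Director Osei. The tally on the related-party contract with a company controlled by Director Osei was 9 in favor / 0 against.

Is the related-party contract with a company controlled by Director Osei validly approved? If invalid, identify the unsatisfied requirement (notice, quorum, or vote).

Notice: 10 business days given; 9 required (10 ≥ 9). Satisfied.
Quorum: 11 present, but the 2 interested directors do not count, leaving 9. Quorum is 9. Satisfied.
Vote: the related-party contract with a company controlled by Director Osei requires three-fourths of the disinterested directors present (11 − 2 = 9). 3/4 of 9 = 6.75, rounded up to 7, so 7 affirmative votes are needed; 9 voted in favor. Satisfied.

Valid — all requirements satisfied.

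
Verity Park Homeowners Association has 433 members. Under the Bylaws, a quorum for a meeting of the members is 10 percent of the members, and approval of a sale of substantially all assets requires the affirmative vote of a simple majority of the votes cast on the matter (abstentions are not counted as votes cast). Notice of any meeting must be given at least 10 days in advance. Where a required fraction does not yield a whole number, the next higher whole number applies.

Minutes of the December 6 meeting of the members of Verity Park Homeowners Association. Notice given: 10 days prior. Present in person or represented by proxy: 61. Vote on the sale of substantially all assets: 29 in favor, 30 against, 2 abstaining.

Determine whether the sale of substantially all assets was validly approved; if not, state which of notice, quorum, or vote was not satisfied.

Invalid — vote requirement not satisfied.

Notice: 10 days given; 10 required. Satisfied.
Quorum: 10% of 433 = 43.30, rounded up to 44; 61 present. Satisfied.
Vote: requires a majority of the votes cast (61 − 2 abstaining = 59); a majority of 59 is 30, so 30 needed; 29 in favor. Not satisfied.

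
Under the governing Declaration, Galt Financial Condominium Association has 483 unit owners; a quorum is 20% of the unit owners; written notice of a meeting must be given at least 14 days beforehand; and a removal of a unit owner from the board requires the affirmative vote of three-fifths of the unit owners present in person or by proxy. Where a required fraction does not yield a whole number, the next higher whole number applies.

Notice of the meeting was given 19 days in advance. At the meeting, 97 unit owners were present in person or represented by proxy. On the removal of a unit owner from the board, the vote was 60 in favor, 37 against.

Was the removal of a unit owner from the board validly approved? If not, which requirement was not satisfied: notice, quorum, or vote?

Notice: 19 days given; 14 required. Satisfied.
Quorum: 20% of 483 = 96.60, rounded up to 97; 97 present. Satisfied.
Vote: requires three-fifths of those present (97); 3/5 of 97 = 58.20, rounded up to 59, so 59 needed; 60 in favor. Satisfied.

Valid — all requirements satisfied.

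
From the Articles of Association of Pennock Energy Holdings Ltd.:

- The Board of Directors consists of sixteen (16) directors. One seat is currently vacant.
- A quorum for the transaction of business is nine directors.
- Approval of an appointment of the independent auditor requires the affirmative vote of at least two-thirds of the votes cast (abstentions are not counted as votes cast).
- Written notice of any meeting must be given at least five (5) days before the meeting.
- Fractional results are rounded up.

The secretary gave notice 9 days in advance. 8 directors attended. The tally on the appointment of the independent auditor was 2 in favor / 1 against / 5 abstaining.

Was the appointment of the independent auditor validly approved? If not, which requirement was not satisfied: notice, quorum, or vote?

Invalid — quorum requirement not satisfied.

Notice: 9 days given; 5 required (9 ≥ 5). Satisfied.
Quorum: 8 present; quorum is 9. Not satisfied.
Vote: the appointment of the independent auditor requires two-thirds of the votes cast (8 present − 5 abstaining = 3). 2/3 of 3 = 2, so 2 affirmative votes are needed; 2 voted in favor. Satisfied. (Moot — without a quorum no business can be validly transacted.)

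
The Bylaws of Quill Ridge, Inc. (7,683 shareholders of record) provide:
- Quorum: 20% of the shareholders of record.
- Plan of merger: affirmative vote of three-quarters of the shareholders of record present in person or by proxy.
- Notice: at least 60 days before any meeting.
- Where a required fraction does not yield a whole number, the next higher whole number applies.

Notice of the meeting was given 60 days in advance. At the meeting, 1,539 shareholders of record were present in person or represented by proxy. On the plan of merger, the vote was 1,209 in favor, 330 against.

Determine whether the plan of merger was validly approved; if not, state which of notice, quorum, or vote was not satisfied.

Notice: 60 days given; 60 required. Satisfied.
Quorum: 20% of 7,683 = 1,536.60, rounded up to 1,537; 1,539 present. Satisfied.
Vote: requires three-fourths of those present (1,539); 3/4 of 1539 = 1154.25, rounded up to 1155, so 1,155 needed; 1,209 in favor. Satisfied.

Valid — all requirements satisfied.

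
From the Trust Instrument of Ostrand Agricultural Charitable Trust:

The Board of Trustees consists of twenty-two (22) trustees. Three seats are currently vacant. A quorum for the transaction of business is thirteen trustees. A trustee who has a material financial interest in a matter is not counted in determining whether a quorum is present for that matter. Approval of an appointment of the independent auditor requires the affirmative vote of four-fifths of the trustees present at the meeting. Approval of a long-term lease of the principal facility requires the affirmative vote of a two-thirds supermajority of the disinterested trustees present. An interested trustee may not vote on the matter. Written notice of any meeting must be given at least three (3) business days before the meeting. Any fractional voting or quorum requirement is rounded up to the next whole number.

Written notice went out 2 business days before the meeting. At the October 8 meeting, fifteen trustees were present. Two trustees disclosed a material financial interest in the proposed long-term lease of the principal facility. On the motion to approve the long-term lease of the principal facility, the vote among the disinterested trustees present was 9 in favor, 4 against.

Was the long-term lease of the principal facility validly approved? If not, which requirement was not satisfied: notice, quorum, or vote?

Notice: 2 business days given; 3 required (2 < 3). Not satisfied.
Quorum: 15 present, but the 2 interested trustees do not count, leaving 13. Quorum is 13. Satisfied.
Vote: the long-term lease of the principal facility requires two-thirds of the disinterested trustees present (15 − 2 = 13). 2/3 of 13 = 8.67, rounded up to 9, so 9 affirmative votes are needed; 9 voted in favor. Satisfied.

Invalid — notice requirement not satisfied.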